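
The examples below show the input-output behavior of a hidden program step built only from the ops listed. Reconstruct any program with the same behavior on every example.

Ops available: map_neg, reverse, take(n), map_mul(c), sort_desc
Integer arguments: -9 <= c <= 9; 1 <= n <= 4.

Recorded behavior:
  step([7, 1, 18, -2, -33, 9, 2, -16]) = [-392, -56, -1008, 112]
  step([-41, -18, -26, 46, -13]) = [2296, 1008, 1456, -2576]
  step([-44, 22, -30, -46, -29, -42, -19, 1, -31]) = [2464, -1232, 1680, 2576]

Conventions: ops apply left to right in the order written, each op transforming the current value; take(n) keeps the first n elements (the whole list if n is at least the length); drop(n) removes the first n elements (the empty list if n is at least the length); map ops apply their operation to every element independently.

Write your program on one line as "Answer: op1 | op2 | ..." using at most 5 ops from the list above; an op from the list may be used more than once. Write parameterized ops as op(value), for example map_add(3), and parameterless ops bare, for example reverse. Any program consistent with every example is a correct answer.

map_mul(-7) | take(4) | map_neg | map_mul(-8)

Check, running the answer program on each example:
  [7, 1, 18, -2, -33, 9, 2, -16] -> [-49, -7, -126, 14, 231, -63, -14, 112] -> [-49, -7, -126, 14] -> [49, 7, 126, -14] -> [-392, -56, -1008, 112]
  [-41, -18, -26, 46, -13] -> [287, 126, 182, -322, 91] -> [287, 126, 182, -322] -> [-287, -126, -182, 322] -> [2296, 1008, 1456, -2576]
  [-44, 22, -30, -46, -29, -42, -19, 1, -31] -> [308, -154, 210, 322, 203, 294, 133, -7, 217] -> [308, -154, 210, 322] -> [-308, 154, -210, -322] -> [2464, -1232, 1680, 2576]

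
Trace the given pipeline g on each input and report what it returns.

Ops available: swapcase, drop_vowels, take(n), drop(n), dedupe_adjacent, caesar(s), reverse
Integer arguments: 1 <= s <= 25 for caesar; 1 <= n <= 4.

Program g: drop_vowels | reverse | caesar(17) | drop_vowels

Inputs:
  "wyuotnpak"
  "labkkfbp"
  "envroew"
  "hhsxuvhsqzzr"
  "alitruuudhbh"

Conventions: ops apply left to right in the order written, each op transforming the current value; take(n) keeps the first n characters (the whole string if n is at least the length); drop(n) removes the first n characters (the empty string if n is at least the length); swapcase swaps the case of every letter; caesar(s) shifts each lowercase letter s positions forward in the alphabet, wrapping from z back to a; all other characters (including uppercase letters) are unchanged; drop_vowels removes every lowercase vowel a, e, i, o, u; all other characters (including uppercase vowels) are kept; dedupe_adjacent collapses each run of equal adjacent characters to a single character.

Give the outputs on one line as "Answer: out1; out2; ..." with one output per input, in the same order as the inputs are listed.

"bgkpn"; "gswbbsc"; "nm"; "qqhjymjyy"; "ysykc"

Execution, op by op:
  "wyuotnpak" -> "wytnpk" -> "kpntyw" -> "bgekpn" -> "bgkpn"
  "labkkfbp" -> "lbkkfbp" -> "pbfkkbl" -> "gswbbsc" -> "gswbbsc"
  "envroew" -> "nvrw" -> "wrvn" -> "nime" -> "nm"
  "hhsxuvhsqzzr" -> "hhsxvhsqzzr" -> "rzzqshvxshh" -> "iqqhjymojyy" -> "qqhjymjyy"
  "alitruuudhbh" -> "ltrdhbh" -> "hbhdrtl" -> "ysyuikc" -> "ysykc"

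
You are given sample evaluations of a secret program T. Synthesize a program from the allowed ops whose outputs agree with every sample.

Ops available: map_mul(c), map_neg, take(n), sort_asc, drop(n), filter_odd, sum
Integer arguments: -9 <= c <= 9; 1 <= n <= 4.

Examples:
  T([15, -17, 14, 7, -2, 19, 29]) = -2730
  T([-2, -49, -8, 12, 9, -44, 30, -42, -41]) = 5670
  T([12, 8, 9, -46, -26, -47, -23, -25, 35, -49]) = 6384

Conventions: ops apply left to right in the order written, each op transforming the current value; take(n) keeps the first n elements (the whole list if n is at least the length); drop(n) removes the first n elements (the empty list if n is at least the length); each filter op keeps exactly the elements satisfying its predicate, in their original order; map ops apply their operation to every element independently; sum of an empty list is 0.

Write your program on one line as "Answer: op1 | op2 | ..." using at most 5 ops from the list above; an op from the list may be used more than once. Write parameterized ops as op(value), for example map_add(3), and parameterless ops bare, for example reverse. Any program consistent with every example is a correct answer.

map_mul(-6) | map_neg | map_mul(-7) | sort_asc | sum

Check, running the answer program on each example:
  [15, -17, 14, 7, -2, 19, 29] -> [-90, 102, -84, -42, 12, -114, -174] -> [90, -102, 84, 42, -12, 114, 174] -> [-630, 714, -588, -294, 84, -798, -1218] -> [-1218, -798, -630, -588, -294, 84, 714] -> -2730
  [-2, -49, -8, 12, 9, -44, 30, -42, -41] -> [12, 294, 48, -72, -54, 264, -180, 252, 246] -> [-12, -294, -48, 72, 54, -264, 180, -252, -246] -> [84, 2058, 336, -504, -378, 1848, -1260, 1764, 1722] -> [-1260, -504, -378, 84, 336, 1722, 1764, 1848, 2058] -> 5670
  [12, 8, 9, -46, -26, -47, -23, -25, 35, -49] -> [-72, -48, -54, 276, 156, 282, 138, 150, -210, 294] -> [72, 48, 54, -276, -156, -282, -138, -150, 210, -294] -> [-504, -336, -378, 1932, 1092, 1974, 966, 1050, -1470, 2058] -> [-1470, -504, -378, -336, 966, 1050, 1092, 1932, 1974, 2058] -> 6384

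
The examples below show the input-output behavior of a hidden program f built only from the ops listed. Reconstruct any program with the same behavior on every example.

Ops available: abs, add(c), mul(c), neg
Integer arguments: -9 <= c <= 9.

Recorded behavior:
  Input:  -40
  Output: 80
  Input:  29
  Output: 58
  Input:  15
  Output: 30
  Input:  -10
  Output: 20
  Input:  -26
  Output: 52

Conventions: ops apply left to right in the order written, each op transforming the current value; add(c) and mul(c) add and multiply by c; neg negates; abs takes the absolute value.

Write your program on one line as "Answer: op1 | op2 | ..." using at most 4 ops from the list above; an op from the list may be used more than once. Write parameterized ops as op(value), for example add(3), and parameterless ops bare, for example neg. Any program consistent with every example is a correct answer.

abs | mul(-2) | abs

Check, running the answer program on each example:
  -40 -> 40 -> -80 -> 80
  29 -> 29 -> -58 -> 58
  15 -> 15 -> -30 -> 30
  -10 -> 10 -> -20 -> 20
  -26 -> 26 -> -52 -> 52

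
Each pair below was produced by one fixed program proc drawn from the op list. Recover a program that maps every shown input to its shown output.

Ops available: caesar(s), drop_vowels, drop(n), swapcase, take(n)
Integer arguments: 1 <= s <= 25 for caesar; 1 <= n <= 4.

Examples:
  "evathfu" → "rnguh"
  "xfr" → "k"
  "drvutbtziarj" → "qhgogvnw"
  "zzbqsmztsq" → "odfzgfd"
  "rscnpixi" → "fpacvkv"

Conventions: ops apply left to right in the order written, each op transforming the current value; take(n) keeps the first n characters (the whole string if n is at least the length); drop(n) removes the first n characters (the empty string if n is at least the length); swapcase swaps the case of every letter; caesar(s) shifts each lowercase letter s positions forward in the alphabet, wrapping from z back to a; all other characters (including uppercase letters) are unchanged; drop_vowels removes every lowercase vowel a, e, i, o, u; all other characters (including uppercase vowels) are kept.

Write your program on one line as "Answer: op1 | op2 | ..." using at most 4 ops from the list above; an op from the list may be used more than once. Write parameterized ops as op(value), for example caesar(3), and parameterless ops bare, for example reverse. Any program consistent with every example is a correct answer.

caesar(9) | drop_vowels | caesar(18) | caesar(12)

Check, running the answer program on each example:
  "evathfu" -> "nejcqod" -> "njcqd" -> "fbuiv" -> "rnguh"
  "xfr" -> "goa" -> "g" -> "y" -> "k"
  "drvutbtziarj" -> "maedckcirjas" -> "mdckcrjs" -> "evucujbk" -> "qhgogvnw"
  "zzbqsmztsq" -> "iikzbvicbz" -> "kzbvcbz" -> "crtnutr" -> "odfzgfd"
  "rscnpixi" -> "ablwyrgr" -> "blwyrgr" -> "tdoqjyj" -> "fpacvkv"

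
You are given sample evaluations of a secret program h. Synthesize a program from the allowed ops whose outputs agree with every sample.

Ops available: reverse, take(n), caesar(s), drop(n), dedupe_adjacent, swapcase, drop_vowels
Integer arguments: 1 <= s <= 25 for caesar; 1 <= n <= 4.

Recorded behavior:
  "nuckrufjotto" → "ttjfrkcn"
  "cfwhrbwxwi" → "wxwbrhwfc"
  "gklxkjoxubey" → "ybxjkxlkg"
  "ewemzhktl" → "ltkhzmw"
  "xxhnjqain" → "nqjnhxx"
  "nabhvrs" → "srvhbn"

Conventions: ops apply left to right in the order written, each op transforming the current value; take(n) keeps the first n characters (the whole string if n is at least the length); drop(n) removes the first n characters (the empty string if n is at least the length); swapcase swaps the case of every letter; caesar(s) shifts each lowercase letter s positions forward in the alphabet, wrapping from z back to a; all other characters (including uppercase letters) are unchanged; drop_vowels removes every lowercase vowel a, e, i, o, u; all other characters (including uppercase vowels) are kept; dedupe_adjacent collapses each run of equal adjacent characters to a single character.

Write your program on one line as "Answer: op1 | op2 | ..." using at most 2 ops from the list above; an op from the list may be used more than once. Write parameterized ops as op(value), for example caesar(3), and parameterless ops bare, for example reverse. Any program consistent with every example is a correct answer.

drop_vowels | reverse

Check, running the answer program on each example:
  "nuckrufjotto" -> "nckrfjtt" -> "ttjfrkcn"
  "cfwhrbwxwi" -> "cfwhrbwxw" -> "wxwbrhwfc"
  "gklxkjoxubey" -> "gklxkjxby" -> "ybxjkxlkg"
  "ewemzhktl" -> "wmzhktl" -> "ltkhzmw"
  "xxhnjqain" -> "xxhnjqn" -> "nqjnhxx"
  "nabhvrs" -> "nbhvrs" -> "srvhbn"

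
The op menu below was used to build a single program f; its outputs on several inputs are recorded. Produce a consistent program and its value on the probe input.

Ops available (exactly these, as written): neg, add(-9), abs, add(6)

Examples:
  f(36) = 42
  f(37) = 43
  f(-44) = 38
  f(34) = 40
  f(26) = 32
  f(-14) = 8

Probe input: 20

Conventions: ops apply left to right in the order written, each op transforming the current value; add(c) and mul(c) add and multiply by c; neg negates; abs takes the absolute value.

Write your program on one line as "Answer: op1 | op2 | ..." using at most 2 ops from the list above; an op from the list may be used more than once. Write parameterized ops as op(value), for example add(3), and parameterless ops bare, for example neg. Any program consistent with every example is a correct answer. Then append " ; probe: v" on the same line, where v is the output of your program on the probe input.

add(6) | abs ; probe: 26

Check, running the answer program on each example:
  36 -> 42 -> 42
  37 -> 43 -> 43
  -44 -> -38 -> 38
  34 -> 40 -> 40
  26 -> 32 -> 32
  -14 -> -8 -> 8
  probe: 20 -> 26 -> 26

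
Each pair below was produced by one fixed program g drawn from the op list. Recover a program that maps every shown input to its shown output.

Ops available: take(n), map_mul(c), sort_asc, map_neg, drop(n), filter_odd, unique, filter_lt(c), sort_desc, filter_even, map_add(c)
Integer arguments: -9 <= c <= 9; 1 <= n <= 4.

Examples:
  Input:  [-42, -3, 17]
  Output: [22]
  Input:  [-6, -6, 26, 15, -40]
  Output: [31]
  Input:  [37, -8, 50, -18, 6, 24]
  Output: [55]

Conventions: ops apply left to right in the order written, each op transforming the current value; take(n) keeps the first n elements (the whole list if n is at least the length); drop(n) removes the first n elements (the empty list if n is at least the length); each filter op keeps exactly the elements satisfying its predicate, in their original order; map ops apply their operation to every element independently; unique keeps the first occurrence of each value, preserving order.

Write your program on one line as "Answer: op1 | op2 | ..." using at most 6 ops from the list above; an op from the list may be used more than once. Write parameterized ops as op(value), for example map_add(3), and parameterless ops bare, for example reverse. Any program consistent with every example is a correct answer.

map_add(5) | sort_desc | map_neg | take(1) | map_neg

Check, running the answer program on each example:
  [-42, -3, 17] -> [-37, 2, 22] -> [22, 2, -37] -> [-22, -2, 37] -> [-22] -> [22]
  [-6, -6, 26, 15, -40] -> [-1, -1, 31, 20, -35] -> [31, 20, -1, -1, -35] -> [-31, -20, 1, 1, 35] -> [-31] -> [31]
  [37, -8, 50, -18, 6, 24] -> [42, -3, 55, -13, 11, 29] -> [55, 42, 29, 11, -3, -13] -> [-55, -42, -29, -11, 3, 13] -> [-55] -> [55]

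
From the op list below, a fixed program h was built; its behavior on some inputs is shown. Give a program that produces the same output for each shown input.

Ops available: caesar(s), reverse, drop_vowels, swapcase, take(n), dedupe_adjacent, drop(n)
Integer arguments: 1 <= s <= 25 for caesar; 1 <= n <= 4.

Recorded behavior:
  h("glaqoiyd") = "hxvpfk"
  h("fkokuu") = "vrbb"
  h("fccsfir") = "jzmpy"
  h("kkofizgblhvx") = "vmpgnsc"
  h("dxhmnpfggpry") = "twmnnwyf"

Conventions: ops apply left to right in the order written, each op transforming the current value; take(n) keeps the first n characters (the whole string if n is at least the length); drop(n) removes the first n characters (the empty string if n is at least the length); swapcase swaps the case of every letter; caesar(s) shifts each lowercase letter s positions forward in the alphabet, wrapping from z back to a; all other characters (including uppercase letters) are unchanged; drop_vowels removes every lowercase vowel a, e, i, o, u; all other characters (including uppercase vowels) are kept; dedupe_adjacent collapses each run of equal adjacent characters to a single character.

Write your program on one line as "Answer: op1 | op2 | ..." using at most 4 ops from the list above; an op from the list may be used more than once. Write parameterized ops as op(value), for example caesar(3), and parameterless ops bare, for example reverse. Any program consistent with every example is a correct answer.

drop(1) | drop(1) | caesar(7) | drop_vowels

Check, running the answer program on each example:
  "glaqoiyd" -> "laqoiyd" -> "aqoiyd" -> "hxvpfk" -> "hxvpfk"
  "fkokuu" -> "kokuu" -> "okuu" -> "vrbb" -> "vrbb"
  "fccsfir" -> "ccsfir" -> "csfir" -> "jzmpy" -> "jzmpy"
  "kkofizgblhvx" -> "kofizgblhvx" -> "ofizgblhvx" -> "vmpgnisoce" -> "vmpgnsc"
  "dxhmnpfggpry" -> "xhmnpfggpry" -> "hmnpfggpry" -> "otuwmnnwyf" -> "twmnnwyf"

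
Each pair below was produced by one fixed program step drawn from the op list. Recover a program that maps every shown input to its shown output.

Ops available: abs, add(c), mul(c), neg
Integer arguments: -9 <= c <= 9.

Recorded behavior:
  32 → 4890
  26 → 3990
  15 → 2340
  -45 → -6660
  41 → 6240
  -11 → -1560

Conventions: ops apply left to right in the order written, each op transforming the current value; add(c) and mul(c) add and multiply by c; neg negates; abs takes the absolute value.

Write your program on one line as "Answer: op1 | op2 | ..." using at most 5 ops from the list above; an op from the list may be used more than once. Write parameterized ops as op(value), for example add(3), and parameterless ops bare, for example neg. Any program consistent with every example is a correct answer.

mul(5) | add(3) | mul(-3) | mul(-5) | mul(2)

Check, running the answer program on each example:
  32 -> 160 -> 163 -> -489 -> 2445 -> 4890
  26 -> 130 -> 133 -> -399 -> 1995 -> 3990
  15 -> 75 -> 78 -> -234 -> 1170 -> 2340
  -45 -> -225 -> -222 -> 666 -> -3330 -> -6660
  41 -> 205 -> 208 -> -624 -> 3120 -> 6240
  -11 -> -55 -> -52 -> 156 -> -780 -> -1560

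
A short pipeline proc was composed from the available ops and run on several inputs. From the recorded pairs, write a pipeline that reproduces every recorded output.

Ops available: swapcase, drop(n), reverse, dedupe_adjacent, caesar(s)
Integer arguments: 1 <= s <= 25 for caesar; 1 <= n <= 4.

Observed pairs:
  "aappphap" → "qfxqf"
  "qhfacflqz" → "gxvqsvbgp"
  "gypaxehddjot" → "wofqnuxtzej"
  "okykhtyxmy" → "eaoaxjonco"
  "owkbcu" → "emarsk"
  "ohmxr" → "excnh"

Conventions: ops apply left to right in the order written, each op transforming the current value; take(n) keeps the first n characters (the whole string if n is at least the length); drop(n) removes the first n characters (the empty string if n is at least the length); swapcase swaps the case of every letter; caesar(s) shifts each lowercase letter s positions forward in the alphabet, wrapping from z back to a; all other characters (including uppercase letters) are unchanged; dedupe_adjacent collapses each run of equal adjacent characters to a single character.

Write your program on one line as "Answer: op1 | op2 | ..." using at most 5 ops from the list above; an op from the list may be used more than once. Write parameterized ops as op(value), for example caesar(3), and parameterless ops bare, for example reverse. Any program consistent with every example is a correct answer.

caesar(20) | caesar(16) | dedupe_adjacent | caesar(6)

Check, running the answer program on each example:
  "aappphap" -> "uujjjbuj" -> "kkzzzrkz" -> "kzrkz" -> "qfxqf"
  "qhfacflqz" -> "kbzuwzfkt" -> "arpkmpvaj" -> "arpkmpvaj" -> "gxvqsvbgp"
  "gypaxehddjot" -> "asjurybxxdin" -> "qizkhornntyd" -> "qizkhorntyd" -> "wofqnuxtzej"
  "okykhtyxmy" -> "iesebnsrgs" -> "yuiurdihwi" -> "yuiurdihwi" -> "eaoaxjonco"
  "owkbcu" -> "iqevwo" -> "ygulme" -> "ygulme" -> "emarsk"
  "ohmxr" -> "ibgrl" -> "yrwhb" -> "yrwhb" -> "excnh"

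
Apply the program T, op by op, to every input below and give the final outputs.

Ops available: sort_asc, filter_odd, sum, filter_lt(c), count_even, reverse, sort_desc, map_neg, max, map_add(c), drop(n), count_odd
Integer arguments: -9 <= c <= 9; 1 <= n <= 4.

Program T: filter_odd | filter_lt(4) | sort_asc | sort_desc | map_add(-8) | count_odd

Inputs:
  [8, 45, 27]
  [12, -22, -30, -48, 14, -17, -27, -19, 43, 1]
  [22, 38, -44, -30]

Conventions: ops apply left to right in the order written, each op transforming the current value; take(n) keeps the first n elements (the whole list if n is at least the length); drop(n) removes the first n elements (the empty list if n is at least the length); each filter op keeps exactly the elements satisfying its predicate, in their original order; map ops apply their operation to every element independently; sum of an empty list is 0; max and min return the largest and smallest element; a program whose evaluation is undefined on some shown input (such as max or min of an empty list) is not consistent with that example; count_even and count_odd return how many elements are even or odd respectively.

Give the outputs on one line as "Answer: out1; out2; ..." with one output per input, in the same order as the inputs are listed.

0; 4; 0

Execution, op by op:
  [8, 45, 27] -> [45, 27] -> [] -> [] -> [] -> [] -> 0
  [12, -22, -30, -48, 14, -17, -27, -19, 43, 1] -> [-17, -27, -19, 43, 1] -> [-17, -27, -19, 1] -> [-27, -19, -17, 1] -> [1, -17, -19, -27] -> [-7, -25, -27, -35] -> 4
  [22, 38, -44, -30] -> [] -> [] -> [] -> [] -> [] -> 0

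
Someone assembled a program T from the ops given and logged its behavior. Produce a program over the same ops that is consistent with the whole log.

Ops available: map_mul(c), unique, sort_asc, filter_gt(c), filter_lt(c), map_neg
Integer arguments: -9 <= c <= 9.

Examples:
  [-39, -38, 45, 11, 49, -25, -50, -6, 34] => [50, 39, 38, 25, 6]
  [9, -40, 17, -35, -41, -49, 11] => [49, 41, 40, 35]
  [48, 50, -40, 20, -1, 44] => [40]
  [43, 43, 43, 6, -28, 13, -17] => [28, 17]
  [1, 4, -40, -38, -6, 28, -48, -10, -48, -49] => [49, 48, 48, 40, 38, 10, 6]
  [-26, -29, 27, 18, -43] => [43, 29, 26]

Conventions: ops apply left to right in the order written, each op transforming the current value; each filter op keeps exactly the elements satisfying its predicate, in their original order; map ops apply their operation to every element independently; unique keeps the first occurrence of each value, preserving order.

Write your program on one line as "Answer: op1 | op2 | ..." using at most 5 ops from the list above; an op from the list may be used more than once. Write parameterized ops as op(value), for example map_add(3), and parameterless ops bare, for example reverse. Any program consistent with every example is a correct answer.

sort_asc | filter_lt(2) | map_neg | filter_gt(2)

Check, running the answer program on each example:
  [-39, -38, 45, 11, 49, -25, -50, -6, 34] -> [-50, -39, -38, -25, -6, 11, 34, 45, 49] -> [-50, -39, -38, -25, -6] -> [50, 39, 38, 25, 6] -> [50, 39, 38, 25, 6]
  [9, -40, 17, -35, -41, -49, 11] -> [-49, -41, -40, -35, 9, 11, 17] -> [-49, -41, -40, -35] -> [49, 41, 40, 35] -> [49, 41, 40, 35]
  [48, 50, -40, 20, -1, 44] -> [-40, -1, 20, 44, 48, 50] -> [-40, -1] -> [40, 1] -> [40]
  [43, 43, 43, 6, -28, 13, -17] -> [-28, -17, 6, 13, 43, 43, 43] -> [-28, -17] -> [28, 17] -> [28, 17]
  [1, 4, -40, -38, -6, 28, -48, -10, -48, -49] -> [-49, -48, -48, -40, -38, -10, -6, 1, 4, 28] -> [-49, -48, -48, -40, -38, -10, -6, 1] -> [49, 48, 48, 40, 38, 10, 6, -1] -> [49, 48, 48, 40, 38, 10, 6]
  [-26, -29, 27, 18, -43] -> [-43, -29, -26, 18, 27] -> [-43, -29, -26] -> [43, 29, 26] -> [43, 29, 26]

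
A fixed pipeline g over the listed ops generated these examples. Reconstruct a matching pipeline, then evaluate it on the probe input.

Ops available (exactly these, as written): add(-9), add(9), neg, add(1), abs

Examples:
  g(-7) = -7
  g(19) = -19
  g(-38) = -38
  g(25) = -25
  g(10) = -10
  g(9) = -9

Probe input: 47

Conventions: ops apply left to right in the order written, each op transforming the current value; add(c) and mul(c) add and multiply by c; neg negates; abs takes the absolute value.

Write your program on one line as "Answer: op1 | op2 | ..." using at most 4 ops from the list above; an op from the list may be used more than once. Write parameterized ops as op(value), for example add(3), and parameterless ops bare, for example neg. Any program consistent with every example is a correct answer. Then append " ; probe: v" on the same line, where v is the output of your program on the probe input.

neg | abs | neg ; probe: -47

Check, running the answer program on each example:
  -7 -> 7 -> 7 -> -7
  19 -> -19 -> 19 -> -19
  -38 -> 38 -> 38 -> -38
  25 -> -25 -> 25 -> -25
  10 -> -10 -> 10 -> -10
  9 -> -9 -> 9 -> -9
  probe: 47 -> -47 -> 47 -> -47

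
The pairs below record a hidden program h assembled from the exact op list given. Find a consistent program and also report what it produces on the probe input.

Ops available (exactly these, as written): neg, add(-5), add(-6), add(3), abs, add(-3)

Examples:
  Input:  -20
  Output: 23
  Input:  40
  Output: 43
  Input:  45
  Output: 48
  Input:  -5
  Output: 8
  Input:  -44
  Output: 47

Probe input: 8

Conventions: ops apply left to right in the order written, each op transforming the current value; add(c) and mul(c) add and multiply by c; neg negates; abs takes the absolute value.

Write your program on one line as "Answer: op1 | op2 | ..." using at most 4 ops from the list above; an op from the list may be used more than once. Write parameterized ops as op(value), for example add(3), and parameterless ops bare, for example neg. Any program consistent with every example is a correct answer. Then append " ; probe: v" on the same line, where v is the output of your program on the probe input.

neg | abs | add(3) ; probe: 11

Check, running the answer program on each example:
  -20 -> 20 -> 20 -> 23
  40 -> -40 -> 40 -> 43
  45 -> -45 -> 45 -> 48
  -5 -> 5 -> 5 -> 8
  -44 -> 44 -> 44 -> 47
  probe: 8 -> -8 -> 8 -> 11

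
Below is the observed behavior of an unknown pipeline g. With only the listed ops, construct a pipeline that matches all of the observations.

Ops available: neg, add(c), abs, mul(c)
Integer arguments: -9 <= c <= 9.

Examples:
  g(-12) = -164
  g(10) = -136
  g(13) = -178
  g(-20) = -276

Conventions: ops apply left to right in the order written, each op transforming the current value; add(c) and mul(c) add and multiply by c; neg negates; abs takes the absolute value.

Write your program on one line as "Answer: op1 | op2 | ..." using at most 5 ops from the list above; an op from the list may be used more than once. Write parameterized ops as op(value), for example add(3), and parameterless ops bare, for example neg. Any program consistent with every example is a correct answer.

mul(7) | abs | neg | add(2) | mul(2)

Check, running the answer program on each example:
  -12 -> -84 -> 84 -> -84 -> -82 -> -164
  10 -> 70 -> 70 -> -70 -> -68 -> -136
  13 -> 91 -> 91 -> -91 -> -89 -> -178
  -20 -> -140 -> 140 -> -140 -> -138 -> -276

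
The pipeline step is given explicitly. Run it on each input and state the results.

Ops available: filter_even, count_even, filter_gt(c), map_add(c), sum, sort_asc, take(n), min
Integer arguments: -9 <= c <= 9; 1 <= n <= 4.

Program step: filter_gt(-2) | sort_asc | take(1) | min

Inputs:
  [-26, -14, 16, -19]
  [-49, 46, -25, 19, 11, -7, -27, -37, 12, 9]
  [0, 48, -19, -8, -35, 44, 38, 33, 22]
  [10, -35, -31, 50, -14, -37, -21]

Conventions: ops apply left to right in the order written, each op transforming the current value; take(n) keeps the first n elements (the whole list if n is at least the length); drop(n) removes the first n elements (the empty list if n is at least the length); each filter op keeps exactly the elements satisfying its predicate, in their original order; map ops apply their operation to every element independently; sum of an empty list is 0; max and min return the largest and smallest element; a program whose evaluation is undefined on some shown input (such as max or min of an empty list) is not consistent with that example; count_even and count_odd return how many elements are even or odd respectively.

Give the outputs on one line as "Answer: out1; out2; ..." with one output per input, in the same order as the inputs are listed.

Execution, op by op:
  [-26, -14, 16, -19] -> [16] -> [16] -> [16] -> 16
  [-49, 46, -25, 19, 11, -7, -27, -37, 12, 9] -> [46, 19, 11, 12, 9] -> [9, 11, 12, 19, 46] -> [9] -> 9
  [0, 48, -19, -8, -35, 44, 38, 33, 22] -> [0, 48, 44, 38, 33, 22] -> [0, 22, 33, 38, 44, 48] -> [0] -> 0
  [10, -35, -31, 50, -14, -37, -21] -> [10, 50] -> [10, 50] -> [10] -> 10

16; 9; 0; 10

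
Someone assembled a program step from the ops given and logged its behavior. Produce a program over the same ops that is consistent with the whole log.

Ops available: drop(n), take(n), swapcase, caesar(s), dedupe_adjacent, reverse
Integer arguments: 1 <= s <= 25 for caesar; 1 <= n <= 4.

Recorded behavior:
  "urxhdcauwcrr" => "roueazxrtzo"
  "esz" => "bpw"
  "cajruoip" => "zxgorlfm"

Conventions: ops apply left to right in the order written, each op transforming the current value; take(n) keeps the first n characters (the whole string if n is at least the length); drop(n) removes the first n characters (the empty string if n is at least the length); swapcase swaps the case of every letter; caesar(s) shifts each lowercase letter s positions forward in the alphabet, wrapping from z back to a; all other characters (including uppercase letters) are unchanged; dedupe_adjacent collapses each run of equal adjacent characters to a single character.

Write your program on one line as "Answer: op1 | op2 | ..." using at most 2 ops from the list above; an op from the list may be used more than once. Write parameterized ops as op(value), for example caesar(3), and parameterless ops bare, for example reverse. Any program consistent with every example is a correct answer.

dedupe_adjacent | caesar(23)

Check, running the answer program on each example:
  "urxhdcauwcrr" -> "urxhdcauwcr" -> "roueazxrtzo"
  "esz" -> "esz" -> "bpw"
  "cajruoip" -> "cajruoip" -> "zxgorlfm"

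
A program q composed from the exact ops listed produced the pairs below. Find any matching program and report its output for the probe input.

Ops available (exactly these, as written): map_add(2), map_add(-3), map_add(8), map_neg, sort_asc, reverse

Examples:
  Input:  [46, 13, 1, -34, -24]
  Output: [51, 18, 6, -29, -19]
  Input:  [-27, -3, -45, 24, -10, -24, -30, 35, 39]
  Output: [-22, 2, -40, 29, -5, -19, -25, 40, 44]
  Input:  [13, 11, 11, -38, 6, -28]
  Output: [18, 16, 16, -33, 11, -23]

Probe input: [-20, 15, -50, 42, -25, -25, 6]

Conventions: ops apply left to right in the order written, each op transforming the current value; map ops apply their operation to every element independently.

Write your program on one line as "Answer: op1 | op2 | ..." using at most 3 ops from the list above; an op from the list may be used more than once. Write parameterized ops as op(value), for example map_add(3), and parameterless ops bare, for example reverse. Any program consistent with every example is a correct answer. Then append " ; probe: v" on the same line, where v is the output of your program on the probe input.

map_add(-3) | map_add(8) ; probe: [-15, 20, -45, 47, -20, -20, 11]

Check, running the answer program on each example:
  [46, 13, 1, -34, -24] -> [43, 10, -2, -37, -27] -> [51, 18, 6, -29, -19]
  [-27, -3, -45, 24, -10, -24, -30, 35, 39] -> [-30, -6, -48, 21, -13, -27, -33, 32, 36] -> [-22, 2, -40, 29, -5, -19, -25, 40, 44]
  [13, 11, 11, -38, 6, -28] -> [10, 8, 8, -41, 3, -31] -> [18, 16, 16, -33, 11, -23]
  probe: [-20, 15, -50, 42, -25, -25, 6] -> [-23, 12, -53, 39, -28, -28, 3] -> [-15, 20, -45, 47, -20, -20, 11]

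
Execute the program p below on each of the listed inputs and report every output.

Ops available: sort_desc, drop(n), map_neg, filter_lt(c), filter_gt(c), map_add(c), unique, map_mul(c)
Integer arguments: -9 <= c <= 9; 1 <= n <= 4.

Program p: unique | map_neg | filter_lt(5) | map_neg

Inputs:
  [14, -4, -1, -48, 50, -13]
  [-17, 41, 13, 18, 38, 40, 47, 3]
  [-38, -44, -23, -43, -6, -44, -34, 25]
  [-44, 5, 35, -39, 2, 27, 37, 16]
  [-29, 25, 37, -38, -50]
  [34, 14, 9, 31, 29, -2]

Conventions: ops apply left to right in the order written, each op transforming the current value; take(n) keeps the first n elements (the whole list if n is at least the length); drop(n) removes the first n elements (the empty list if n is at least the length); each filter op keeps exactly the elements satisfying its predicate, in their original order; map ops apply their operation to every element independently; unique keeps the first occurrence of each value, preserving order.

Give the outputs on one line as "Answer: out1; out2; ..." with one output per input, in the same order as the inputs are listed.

Execution, op by op:
  [14, -4, -1, -48, 50, -13] -> [14, -4, -1, -48, 50, -13] -> [-14, 4, 1, 48, -50, 13] -> [-14, 4, 1, -50] -> [14, -4, -1, 50]
  [-17, 41, 13, 18, 38, 40, 47, 3] -> [-17, 41, 13, 18, 38, 40, 47, 3] -> [17, -41, -13, -18, -38, -40, -47, -3] -> [-41, -13, -18, -38, -40, -47, -3] -> [41, 13, 18, 38, 40, 47, 3]
  [-38, -44, -23, -43, -6, -44, -34, 25] -> [-38, -44, -23, -43, -6, -34, 25] -> [38, 44, 23, 43, 6, 34, -25] -> [-25] -> [25]
  [-44, 5, 35, -39, 2, 27, 37, 16] -> [-44, 5, 35, -39, 2, 27, 37, 16] -> [44, -5, -35, 39, -2, -27, -37, -16] -> [-5, -35, -2, -27, -37, -16] -> [5, 35, 2, 27, 37, 16]
  [-29, 25, 37, -38, -50] -> [-29, 25, 37, -38, -50] -> [29, -25, -37, 38, 50] -> [-25, -37] -> [25, 37]
  [34, 14, 9, 31, 29, -2] -> [34, 14, 9, 31, 29, -2] -> [-34, -14, -9, -31, -29, 2] -> [-34, -14, -9, -31, -29, 2] -> [34, 14, 9, 31, 29, -2]

[14, -4, -1, 50]; [41, 13, 18, 38, 40, 47, 3]; [25]; [5, 35, 2, 27, 37, 16]; [25, 37]; [34, 14, 9, 31, 29, -2]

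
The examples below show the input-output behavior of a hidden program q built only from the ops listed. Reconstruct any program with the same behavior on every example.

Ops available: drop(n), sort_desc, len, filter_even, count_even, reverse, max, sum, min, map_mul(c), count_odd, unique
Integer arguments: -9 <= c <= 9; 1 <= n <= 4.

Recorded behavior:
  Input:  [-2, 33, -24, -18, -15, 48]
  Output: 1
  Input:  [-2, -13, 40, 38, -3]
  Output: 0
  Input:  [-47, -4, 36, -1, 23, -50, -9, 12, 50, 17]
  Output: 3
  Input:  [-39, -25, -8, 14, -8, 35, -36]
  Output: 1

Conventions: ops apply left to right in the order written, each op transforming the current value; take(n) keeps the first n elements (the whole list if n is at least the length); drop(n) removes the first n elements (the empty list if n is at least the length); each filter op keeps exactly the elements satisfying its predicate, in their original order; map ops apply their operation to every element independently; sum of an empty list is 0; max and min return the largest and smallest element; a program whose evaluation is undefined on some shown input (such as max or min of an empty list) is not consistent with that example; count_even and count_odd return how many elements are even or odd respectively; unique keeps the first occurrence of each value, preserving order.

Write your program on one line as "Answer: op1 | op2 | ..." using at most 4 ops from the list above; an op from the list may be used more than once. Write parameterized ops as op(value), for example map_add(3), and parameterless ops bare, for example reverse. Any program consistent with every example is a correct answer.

unique | drop(4) | count_even

Check, running the answer program on each example:
  [-2, 33, -24, -18, -15, 48] -> [-2, 33, -24, -18, -15, 48] -> [-15, 48] -> 1
  [-2, -13, 40, 38, -3] -> [-2, -13, 40, 38, -3] -> [-3] -> 0
  [-47, -4, 36, -1, 23, -50, -9, 12, 50, 17] -> [-47, -4, 36, -1, 23, -50, -9, 12, 50, 17] -> [23, -50, -9, 12, 50, 17] -> 3
  [-39, -25, -8, 14, -8, 35, -36] -> [-39, -25, -8, 14, 35, -36] -> [35, -36] -> 1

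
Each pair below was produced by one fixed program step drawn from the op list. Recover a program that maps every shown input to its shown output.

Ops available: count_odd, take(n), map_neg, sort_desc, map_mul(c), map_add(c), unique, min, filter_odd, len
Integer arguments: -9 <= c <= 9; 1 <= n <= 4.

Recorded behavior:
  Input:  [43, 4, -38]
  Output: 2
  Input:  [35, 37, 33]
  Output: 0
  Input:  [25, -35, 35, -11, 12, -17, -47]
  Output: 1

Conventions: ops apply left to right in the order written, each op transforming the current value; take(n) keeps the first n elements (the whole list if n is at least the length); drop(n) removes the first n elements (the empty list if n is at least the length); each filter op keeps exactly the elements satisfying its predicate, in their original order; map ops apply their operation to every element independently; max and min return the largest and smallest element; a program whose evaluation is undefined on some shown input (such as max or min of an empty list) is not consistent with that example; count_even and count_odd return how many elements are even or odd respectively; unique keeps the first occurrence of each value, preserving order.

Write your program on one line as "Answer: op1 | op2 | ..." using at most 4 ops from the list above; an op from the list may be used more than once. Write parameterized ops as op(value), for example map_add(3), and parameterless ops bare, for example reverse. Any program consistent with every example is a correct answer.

map_add(-5) | map_add(-8) | filter_odd | count_odd

Check, running the answer program on each example:
  [43, 4, -38] -> [38, -1, -43] -> [30, -9, -51] -> [-9, -51] -> 2
  [35, 37, 33] -> [30, 32, 28] -> [22, 24, 20] -> [] -> 0
  [25, -35, 35, -11, 12, -17, -47] -> [20, -40, 30, -16, 7, -22, -52] -> [12, -48, 22, -24, -1, -30, -60] -> [-1] -> 1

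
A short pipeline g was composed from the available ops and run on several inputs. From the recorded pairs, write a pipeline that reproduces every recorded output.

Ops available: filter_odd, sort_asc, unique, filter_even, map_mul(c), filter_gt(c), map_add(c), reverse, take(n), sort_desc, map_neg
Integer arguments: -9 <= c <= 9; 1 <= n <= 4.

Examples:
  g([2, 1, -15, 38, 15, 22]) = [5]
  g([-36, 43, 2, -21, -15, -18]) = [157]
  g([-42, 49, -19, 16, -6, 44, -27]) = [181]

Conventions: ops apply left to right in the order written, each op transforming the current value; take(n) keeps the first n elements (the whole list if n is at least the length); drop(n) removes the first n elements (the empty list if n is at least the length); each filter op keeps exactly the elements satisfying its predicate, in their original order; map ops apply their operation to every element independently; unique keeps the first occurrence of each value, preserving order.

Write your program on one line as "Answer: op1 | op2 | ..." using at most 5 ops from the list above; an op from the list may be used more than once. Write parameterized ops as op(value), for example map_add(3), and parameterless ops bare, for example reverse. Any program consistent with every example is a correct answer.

take(1) | map_mul(-4) | map_add(9) | map_add(4)

Check, running the answer program on each example:
  [2, 1, -15, 38, 15, 22] -> [2] -> [-8] -> [1] -> [5]
  [-36, 43, 2, -21, -15, -18] -> [-36] -> [144] -> [153] -> [157]
  [-42, 49, -19, 16, -6, 44, -27] -> [-42] -> [168] -> [177] -> [181]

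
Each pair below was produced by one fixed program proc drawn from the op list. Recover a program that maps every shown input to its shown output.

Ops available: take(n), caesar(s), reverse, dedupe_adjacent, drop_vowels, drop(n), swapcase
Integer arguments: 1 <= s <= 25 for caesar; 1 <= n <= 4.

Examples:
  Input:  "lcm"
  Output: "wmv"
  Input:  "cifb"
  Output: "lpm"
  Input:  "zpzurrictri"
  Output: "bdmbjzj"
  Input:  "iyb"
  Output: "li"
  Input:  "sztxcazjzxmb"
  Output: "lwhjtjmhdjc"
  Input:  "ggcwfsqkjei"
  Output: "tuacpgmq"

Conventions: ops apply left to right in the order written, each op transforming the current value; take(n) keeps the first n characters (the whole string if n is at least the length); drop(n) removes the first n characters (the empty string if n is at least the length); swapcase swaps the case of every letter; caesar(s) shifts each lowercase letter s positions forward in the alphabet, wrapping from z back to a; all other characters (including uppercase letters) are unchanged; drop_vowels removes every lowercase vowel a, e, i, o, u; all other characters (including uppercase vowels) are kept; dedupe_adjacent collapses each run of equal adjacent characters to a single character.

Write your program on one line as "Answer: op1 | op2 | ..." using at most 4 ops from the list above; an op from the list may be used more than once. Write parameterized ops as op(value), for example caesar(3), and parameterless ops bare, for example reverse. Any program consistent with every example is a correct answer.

dedupe_adjacent | reverse | drop_vowels | caesar(10)

Check, running the answer program on each example:
  "lcm" -> "lcm" -> "mcl" -> "mcl" -> "wmv"
  "cifb" -> "cifb" -> "bfic" -> "bfc" -> "lpm"
  "zpzurrictri" -> "zpzurictri" -> "irtciruzpz" -> "rtcrzpz" -> "bdmbjzj"
  "iyb" -> "iyb" -> "byi" -> "by" -> "li"
  "sztxcazjzxmb" -> "sztxcazjzxmb" -> "bmxzjzacxtzs" -> "bmxzjzcxtzs" -> "lwhjtjmhdjc"
  "ggcwfsqkjei" -> "gcwfsqkjei" -> "iejkqsfwcg" -> "jkqsfwcg" -> "tuacpgmq"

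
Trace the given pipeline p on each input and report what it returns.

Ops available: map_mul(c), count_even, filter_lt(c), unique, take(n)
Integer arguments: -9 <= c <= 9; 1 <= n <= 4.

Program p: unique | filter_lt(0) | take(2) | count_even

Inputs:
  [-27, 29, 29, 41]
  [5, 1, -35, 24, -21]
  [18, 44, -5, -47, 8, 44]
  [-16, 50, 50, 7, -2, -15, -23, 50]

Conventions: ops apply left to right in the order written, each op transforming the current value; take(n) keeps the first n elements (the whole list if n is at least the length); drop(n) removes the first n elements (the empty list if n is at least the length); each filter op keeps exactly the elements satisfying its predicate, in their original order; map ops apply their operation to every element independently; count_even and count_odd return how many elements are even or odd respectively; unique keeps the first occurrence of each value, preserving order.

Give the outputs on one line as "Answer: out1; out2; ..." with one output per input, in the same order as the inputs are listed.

0; 0; 0; 2

Execution, op by op:
  [-27, 29, 29, 41] -> [-27, 29, 41] -> [-27] -> [-27] -> 0
  [5, 1, -35, 24, -21] -> [5, 1, -35, 24, -21] -> [-35, -21] -> [-35, -21] -> 0
  [18, 44, -5, -47, 8, 44] -> [18, 44, -5, -47, 8] -> [-5, -47] -> [-5, -47] -> 0
  [-16, 50, 50, 7, -2, -15, -23, 50] -> [-16, 50, 7, -2, -15, -23] -> [-16, -2, -15, -23] -> [-16, -2] -> 2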